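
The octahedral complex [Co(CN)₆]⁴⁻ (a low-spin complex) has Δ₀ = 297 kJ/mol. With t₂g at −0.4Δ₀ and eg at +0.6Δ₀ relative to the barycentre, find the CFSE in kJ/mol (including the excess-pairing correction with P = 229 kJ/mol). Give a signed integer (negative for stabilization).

-306

Each CN⁻ contributes -1; 6 × (-1) = -6. With overall charge -4, Co is in the +2 oxidation state.
Co is in group 9, so Co²⁺ is d⁷ (9 − 2 = 7).
Electron filling gives t₂g⁶ eg¹.
The orbital stabilization is -1.8Δ₀ = -1.8 × 297 = -535 kJ/mol.
Pairing penalty: 3 pairs vs 2 in the high-spin reference → 1 extra × P = 229 kJ/mol.
Combining: -535 + 229 = -306 kJ/mol.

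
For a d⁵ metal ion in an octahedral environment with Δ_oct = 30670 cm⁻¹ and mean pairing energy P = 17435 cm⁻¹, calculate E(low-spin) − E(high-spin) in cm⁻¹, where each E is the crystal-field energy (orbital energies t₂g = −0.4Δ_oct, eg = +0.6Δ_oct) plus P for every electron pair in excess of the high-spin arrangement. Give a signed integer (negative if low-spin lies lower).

-26470

In the high-spin limit (t₂g³ eg²) the orbital term is 0.0Δ_oct = 0 cm⁻¹, with no excess pairing.
Low-spin t₂g⁵ eg⁰ gives -2.0Δ_oct = -61340 cm⁻¹, but forming 2 extra pairs costs 2P = 34870 cm⁻¹, so E(LS) = -61340 + 34870 = -26470 cm⁻¹.
E(LS) − E(HS) = -26470 − (0) = -26470 cm⁻¹.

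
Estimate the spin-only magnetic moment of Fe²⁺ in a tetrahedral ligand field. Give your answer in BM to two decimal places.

4.90 BM

Group 8 minus oxidation state +2 gives a d⁶ configuration for Fe²⁺.
With tetrahedral geometry the complex is necessarily high-spin.
Configuration: e^3 t2^3 → 4 unpaired electrons.
μ(spin-only) = √[4(4+2)] = √24 ≈ 4.90 BM.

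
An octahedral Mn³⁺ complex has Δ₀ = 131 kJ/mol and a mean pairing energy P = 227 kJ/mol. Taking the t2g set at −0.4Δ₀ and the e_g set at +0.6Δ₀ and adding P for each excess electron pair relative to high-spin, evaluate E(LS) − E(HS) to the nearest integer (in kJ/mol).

96

Mn sits in group 7; removing 3 electrons leaves Mn³⁺ with 7 − 3 = 4 d electrons.
High-spin d⁴ fills as t2g^3 e_g^1 with CFSE 3(−0.4) + 1(+0.6) = -0.6Δ₀ = -79 kJ/mol.
Low-spin t2g^4 e_g^0 gives -1.6Δ₀ = -210 kJ/mol, but forming 1 extra pair costs 1P = 227 kJ/mol, so E(LS) = -210 + 227 = 17 kJ/mol.
E(LS) − E(HS) = 17 − (-79) = 96 kJ/mol.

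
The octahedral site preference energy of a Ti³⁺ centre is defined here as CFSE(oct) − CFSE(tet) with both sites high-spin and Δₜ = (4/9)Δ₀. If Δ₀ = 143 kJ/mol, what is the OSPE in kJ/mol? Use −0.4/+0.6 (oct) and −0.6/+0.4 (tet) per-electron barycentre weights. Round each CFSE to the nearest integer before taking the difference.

-19

Ti sits in group 4; removing 3 electrons leaves Ti³⁺ with 4 − 3 = 1 d electrons.
Octahedral high-spin t₂g¹ eg⁰: CFSE = -0.4 × 143 = -57 kJ/mol.
In a tetrahedral site the filling is e¹ t₂⁰: CFSE(tet) = -0.6Δₜ = -0.6 × (4/9)(143) = -38 kJ/mol.
OSPE = CFSE(oct) − CFSE(tet) = -57 − (-38) = -19 kJ/mol.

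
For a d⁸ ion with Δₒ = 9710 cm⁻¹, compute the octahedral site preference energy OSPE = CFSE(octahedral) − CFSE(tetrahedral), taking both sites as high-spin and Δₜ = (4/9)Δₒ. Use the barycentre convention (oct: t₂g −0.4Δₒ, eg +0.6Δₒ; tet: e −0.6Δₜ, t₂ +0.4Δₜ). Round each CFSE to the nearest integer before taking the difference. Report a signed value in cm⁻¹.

In an octahedral site d⁸ (HS) is t₂g⁶ eg², giving CFSE(oct) = -1.2Δₒ = -11652 cm⁻¹.
Tetrahedral: e⁴ t₂⁴, CFSE = 4(−0.6) + 4(+0.4) = -0.8Δₜ = -0.8 × (4/9) × 9710 = -3452 cm⁻¹.
OSPE = -11652 − (-3452) = -8200 cm⁻¹.

-8200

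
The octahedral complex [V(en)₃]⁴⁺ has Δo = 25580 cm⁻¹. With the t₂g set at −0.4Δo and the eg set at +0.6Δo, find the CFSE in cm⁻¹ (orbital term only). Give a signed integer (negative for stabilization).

en is neutral, so the +4 overall charge sits on V: oxidation state +4.
V is in group 5, so V⁴⁺ is d¹ (5 − 4 = 1).
Configuration: t₂g¹ eg⁰.
CFSE(orbital) = 1×(-0.4Δo) + 0×(0.6Δo) = -0.4Δo; with Δo = 25580 cm⁻¹ that is -10232 cm⁻¹.

-10232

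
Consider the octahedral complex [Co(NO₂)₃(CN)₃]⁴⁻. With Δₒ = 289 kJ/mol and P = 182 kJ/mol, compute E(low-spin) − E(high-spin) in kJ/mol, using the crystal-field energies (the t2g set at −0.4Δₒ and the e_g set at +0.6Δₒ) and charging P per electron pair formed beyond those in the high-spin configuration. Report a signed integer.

-107

Ligand charges: 3×(-1) from NO₂⁻ and 3×(-1) from CN⁻ sum to -6; with overall charge -4, Co is +2.
Co²⁺: group 9, so d-count = 9 − 2 = 7.
In the high-spin limit (t2g^5 e_g^2) the orbital term is -0.8Δₒ = -231 kJ/mol, with no excess pairing.
Low-spin t2g^6 e_g^1 gives -1.8Δₒ = -520 kJ/mol, but forming 1 extra pair costs 1P = 182 kJ/mol, so E(LS) = -520 + 182 = -338 kJ/mol.
Thus E(LS) − E(HS) = -107 kJ/mol.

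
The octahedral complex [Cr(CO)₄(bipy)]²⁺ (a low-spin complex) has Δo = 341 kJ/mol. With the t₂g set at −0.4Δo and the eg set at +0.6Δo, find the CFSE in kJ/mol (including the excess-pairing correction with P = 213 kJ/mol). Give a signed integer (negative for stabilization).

Ligand charges: 4×(+0) from CO and 1×(+0) from bipy sum to +0; with overall charge +2, Cr is +2.
Group 6 minus oxidation state +2 gives a d⁴ configuration for Cr²⁺.
Electron filling gives t₂g⁴ eg⁰.
CFSE(orbital) = 4×(-0.4Δo) + 0×(0.6Δo) = -1.6Δo; with Δo = 341 kJ/mol that is -546 kJ/mol.
High-spin d⁴ would be t₂g³ eg¹ with 0 pairs; low-spin has 1, so 1 excess pair costs +1P = +213 kJ/mol.
Combining: -546 + 213 = -333 kJ/mol.

-333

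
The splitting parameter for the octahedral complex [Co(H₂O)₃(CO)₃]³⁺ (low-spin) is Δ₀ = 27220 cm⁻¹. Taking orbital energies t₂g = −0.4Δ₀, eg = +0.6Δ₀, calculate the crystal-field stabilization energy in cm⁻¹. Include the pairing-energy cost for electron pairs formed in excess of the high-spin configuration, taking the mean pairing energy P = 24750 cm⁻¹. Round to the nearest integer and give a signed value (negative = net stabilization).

-15828

Ligand charges: 3×(+0) from H₂O and 3×(+0) from CO sum to +0; with overall charge +3, Co is +3.
Co³⁺: group 9, so d-count = 9 − 3 = 6.
Configuration: t₂g⁶ eg⁰.
The orbital stabilization is -2.4Δ₀ = -2.4 × 27220 = -65328 cm⁻¹.
Pairing penalty: 3 pairs vs 1 in the high-spin reference → 2 extra × P = 49500 cm⁻¹.
Overall CFSE = -65328 + 49500 = -15828 cm⁻¹.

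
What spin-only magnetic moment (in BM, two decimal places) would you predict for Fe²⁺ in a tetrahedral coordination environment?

4.90 BM

Fe²⁺: group 8, so d-count = 8 − 2 = 6.
Tetrahedral fields are weak (Δₜ ≈ 4/9 Δₒ), so electrons fill high-spin.
Configuration: e^3 t2^3 → 4 unpaired electrons.
μ(spin-only) = √[4(4+2)] = √24 ≈ 4.90 BM.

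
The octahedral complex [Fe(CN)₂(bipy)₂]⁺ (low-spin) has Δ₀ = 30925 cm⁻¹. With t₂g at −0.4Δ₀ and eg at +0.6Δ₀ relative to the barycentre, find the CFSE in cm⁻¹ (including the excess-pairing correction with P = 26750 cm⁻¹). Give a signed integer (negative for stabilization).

Ligand charges: 2×(-1) from CN⁻ and 2×(+0) from bipy sum to -2; with overall charge +1, Fe is +3.
Fe is in group 8, so Fe³⁺ is d⁵ (8 − 3 = 5).
Electron filling gives t₂g⁵ eg⁰.
Orbital CFSE = 5(-0.4) + 0(0.6) = -2.0Δ₀ = -2.0 × 30925 = -61850 cm⁻¹.
Relative to high-spin t₂g³ eg² (0 paired), the low-spin configuration has 2 additional pairs, contributing +2 × 26750 = +53500 cm⁻¹.
Combining: -61850 + 53500 = -8350 cm⁻¹.

-8350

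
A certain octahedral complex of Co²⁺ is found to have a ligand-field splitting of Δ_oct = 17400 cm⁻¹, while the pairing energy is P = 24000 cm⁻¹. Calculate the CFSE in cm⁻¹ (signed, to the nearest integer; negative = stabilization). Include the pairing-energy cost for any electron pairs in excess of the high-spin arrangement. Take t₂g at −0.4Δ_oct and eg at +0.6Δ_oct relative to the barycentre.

-13920

Co sits in group 9; removing 2 electrons leaves Co²⁺ with 9 − 2 = 7 d electrons.
Here Δ_oct < P (17400 < 24000), so the high-spin state is favoured.
Filling d⁷ accordingly: t₂g⁵ eg².
Orbital CFSE = -0.8Δ_oct = -0.8 × 17400 = -13920 cm⁻¹.
High-spin has no excess pairs, so no pairing correction applies.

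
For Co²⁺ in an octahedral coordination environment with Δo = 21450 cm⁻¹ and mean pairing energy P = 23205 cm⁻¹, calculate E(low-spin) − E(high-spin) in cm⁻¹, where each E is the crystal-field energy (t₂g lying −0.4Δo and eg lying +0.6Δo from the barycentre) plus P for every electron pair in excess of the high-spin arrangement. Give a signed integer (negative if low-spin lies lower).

1755

Co is in group 9, so Co²⁺ is d⁷ (9 − 2 = 7).
High-spin: t₂g⁵ eg², CFSE = -0.8Δo = -17160 cm⁻¹.
For low-spin the configuration is t₂g⁶ eg¹: orbital energy -1.8 × 21450 = -38610 cm⁻¹, and 1 additional pair relative to high-spin adds 23205 cm⁻¹, giving -15405 cm⁻¹.
The difference is -15405 − (-17160) = 1755 cm⁻¹, so high-spin lies lower.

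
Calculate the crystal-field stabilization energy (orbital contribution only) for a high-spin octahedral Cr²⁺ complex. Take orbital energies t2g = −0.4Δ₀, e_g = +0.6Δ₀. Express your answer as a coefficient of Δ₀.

-0.6 Δ₀

Cr²⁺: group 6, so d-count = 6 − 2 = 4.
Configuration: t2g^3 e_g^1.
CFSE = 3(-0.4Δ₀) + 1(0.6Δ₀) = -1.2Δ₀ + 0.6Δ₀ = -0.6Δ₀.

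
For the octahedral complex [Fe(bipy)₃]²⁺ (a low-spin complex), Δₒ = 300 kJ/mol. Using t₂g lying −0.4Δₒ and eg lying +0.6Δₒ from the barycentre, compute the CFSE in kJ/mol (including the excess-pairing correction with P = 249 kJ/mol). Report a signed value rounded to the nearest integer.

-222

bipy is neutral, so the +2 overall charge sits on Fe: oxidation state +2.
Fe sits in group 8; removing 2 electrons leaves Fe²⁺ with 8 − 2 = 6 d electrons.
The d⁶ electrons fill as t₂g⁶ eg⁰.
CFSE(orbital) = 6×(-0.4Δₒ) + 0×(0.6Δₒ) = -2.4Δₒ; with Δₒ = 300 kJ/mol that is -720 kJ/mol.
Pairing penalty: 3 pairs vs 1 in the high-spin reference → 2 extra × P = 498 kJ/mol.
Overall CFSE = -720 + 498 = -222 kJ/mol.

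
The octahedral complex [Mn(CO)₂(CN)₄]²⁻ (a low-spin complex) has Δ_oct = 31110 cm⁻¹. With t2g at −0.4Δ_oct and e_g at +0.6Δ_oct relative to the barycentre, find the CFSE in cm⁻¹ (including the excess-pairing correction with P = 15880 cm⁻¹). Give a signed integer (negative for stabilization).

-30460

Ligand charges: 2×(+0) from CO and 4×(-1) from CN⁻ sum to -4; with overall charge -2, Mn is +2.
Group 7 minus oxidation state +2 gives a d⁵ configuration for Mn²⁺.
Configuration: t2g^5 e_g^0.
CFSE(orbital) = 5×(-0.4Δ_oct) + 0×(0.6Δ_oct) = -2.0Δ_oct; with Δ_oct = 31110 cm⁻¹ that is -62220 cm⁻¹.
High-spin d⁵ would be t2g^3 e_g^2 with 0 pairs; low-spin has 2, so 2 excess pairs cost +2P = +31760 cm⁻¹.
Net CFSE = -62220 + 31760 = -30460 cm⁻¹.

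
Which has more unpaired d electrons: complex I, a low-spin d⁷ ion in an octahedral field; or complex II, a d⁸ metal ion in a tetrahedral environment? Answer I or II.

II

I: t₂g⁶ eg¹ → 1 unpaired.
II: With tetrahedral geometry the complex is necessarily high-spin; e⁴ t₂⁴ → 2 unpaired.
So II has more unpaired electrons.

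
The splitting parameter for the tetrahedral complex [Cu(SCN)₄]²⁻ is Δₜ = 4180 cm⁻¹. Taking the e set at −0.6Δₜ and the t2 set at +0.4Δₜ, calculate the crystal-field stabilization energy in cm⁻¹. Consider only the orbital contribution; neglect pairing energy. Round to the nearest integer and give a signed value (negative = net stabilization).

-1672

Each SCN⁻ contributes -1; 4 × (-1) = -4. With overall charge -2, Cu is in the +2 oxidation state.
Cu²⁺: group 11, so d-count = 11 − 2 = 9.
With tetrahedral geometry the complex is necessarily high-spin.
The d⁹ electrons fill as e^4 t2^5.
Orbital CFSE = 4(-0.6) + 5(0.4) = -0.4Δₜ = -0.4 × 4180 = -1672 cm⁻¹.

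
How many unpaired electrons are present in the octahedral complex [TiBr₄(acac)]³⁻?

Ligand charges: 4×(-1) from Br⁻ and 1×(-1) from acac⁻ sum to -5; with overall charge -3, Ti is +2.
Ti²⁺: group 4, so d-count = 4 − 2 = 2.
Configuration: t2g^2 e_g^0, giving 2 unpaired electrons.

2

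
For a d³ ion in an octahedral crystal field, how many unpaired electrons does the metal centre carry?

3

For octahedral d³ the high- and low-spin configurations coincide.
Configuration: t₂g³ eg⁰, giving 3 unpaired electrons.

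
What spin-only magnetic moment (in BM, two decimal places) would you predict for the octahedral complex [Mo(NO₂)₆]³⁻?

3.87 BM

Each NO₂⁻ contributes -1; 6 × (-1) = -6. With overall charge -3, Mo is in the +3 oxidation state.
Mo sits in group 6; removing 3 electrons leaves Mo³⁺ with 6 − 3 = 3 d electrons.
For octahedral d³ the high- and low-spin configurations coincide.
Configuration: t₂g³ eg⁰ → 3 unpaired electrons.
μ(spin-only) = √[3(3+2)] = √15 ≈ 3.87 BM.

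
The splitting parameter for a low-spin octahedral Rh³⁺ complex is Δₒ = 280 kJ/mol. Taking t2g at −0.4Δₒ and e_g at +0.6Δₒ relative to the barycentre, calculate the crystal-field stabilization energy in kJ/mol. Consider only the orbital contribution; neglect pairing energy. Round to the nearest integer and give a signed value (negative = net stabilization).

-672

Rh is in group 9, so Rh³⁺ is d⁶ (9 − 3 = 6).
Electron filling gives t2g^6 e_g^0.
CFSE(orbital) = 6×(-0.4Δₒ) + 0×(0.6Δₒ) = -2.4Δₒ; with Δₒ = 280 kJ/mol that is -672 kJ/mol.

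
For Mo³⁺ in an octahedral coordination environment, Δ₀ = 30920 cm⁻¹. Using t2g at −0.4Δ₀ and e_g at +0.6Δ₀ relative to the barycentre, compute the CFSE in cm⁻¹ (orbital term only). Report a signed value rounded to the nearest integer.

-37104

Mo is in group 6, so Mo³⁺ is d³ (6 − 3 = 3).
The d³ electrons fill as t2g^3 e_g^0.
The orbital stabilization is -1.2Δ₀ = -1.2 × 30920 = -37104 cm⁻¹.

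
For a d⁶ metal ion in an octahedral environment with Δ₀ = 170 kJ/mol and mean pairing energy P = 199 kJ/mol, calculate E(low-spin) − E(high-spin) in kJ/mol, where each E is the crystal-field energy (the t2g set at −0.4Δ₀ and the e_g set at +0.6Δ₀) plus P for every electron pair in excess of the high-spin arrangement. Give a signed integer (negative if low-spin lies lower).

In the high-spin limit (t2g^4 e_g^2) the orbital term is -0.4Δ₀ = -68 kJ/mol, with no excess pairing.
Low-spin t2g^6 e_g^0 gives -2.4Δ₀ = -408 kJ/mol, but forming 2 extra pairs costs 2P = 398 kJ/mol, so E(LS) = -408 + 398 = -10 kJ/mol.
E(LS) − E(HS) = -10 − (-68) = 58 kJ/mol.

58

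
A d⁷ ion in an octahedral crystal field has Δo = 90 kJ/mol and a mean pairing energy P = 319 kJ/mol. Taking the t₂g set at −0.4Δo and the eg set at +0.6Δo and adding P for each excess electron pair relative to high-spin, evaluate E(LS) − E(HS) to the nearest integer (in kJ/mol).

229

High-spin: t₂g⁵ eg², CFSE = -0.8Δo = -72 kJ/mol.
Low-spin t₂g⁶ eg¹ gives -1.8Δo = -162 kJ/mol, but forming 1 extra pair costs 1P = 319 kJ/mol, so E(LS) = -162 + 319 = 157 kJ/mol.
The difference is 157 − (-72) = 229 kJ/mol, so high-spin lies lower.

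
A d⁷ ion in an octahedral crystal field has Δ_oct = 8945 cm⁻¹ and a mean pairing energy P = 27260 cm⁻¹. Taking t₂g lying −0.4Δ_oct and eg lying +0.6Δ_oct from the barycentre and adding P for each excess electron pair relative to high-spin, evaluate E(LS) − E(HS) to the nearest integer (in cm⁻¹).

In the high-spin limit (t₂g⁵ eg²) the orbital term is -0.8Δ_oct = -7156 cm⁻¹, with no excess pairing.
For low-spin the configuration is t₂g⁶ eg¹: orbital energy -1.8 × 8945 = -16101 cm⁻¹, and 1 additional pair relative to high-spin adds 27260 cm⁻¹, giving 11159 cm⁻¹.
The difference is 11159 − (-7156) = 18315 cm⁻¹, so high-spin lies lower.

18315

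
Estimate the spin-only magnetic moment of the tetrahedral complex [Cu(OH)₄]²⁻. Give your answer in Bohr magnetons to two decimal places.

1.73 Bohr magnetons

Each OH⁻ contributes -1; 4 × (-1) = -4. With overall charge -2, Cu is in the +2 oxidation state.
Cu²⁺: group 11, so d-count = 11 − 2 = 9.
With tetrahedral geometry the complex is necessarily high-spin.
Configuration: e⁴ t₂⁵ → 1 unpaired electron.
μ(spin-only) = √[1(1+2)] = √3 ≈ 1.73 Bohr magnetons.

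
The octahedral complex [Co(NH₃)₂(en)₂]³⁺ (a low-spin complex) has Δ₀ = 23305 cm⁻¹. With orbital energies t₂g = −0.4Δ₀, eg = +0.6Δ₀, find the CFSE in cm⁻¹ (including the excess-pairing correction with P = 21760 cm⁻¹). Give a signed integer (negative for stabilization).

-12412

Ligand charges: 2×(+0) from NH₃ and 2×(+0) from en sum to +0; with overall charge +3, Co is +3.
Co³⁺: group 9, so d-count = 9 − 3 = 6.
The d⁶ electrons fill as t₂g⁶ eg⁰.
CFSE(orbital) = 6×(-0.4Δ₀) + 0×(0.6Δ₀) = -2.4Δ₀; with Δ₀ = 23305 cm⁻¹ that is -55932 cm⁻¹.
High-spin d⁶ would be t₂g⁴ eg² with 1 pair; low-spin has 3, so 2 excess pairs cost +2P = +43520 cm⁻¹.
Overall CFSE = -55932 + 43520 = -12412 cm⁻¹.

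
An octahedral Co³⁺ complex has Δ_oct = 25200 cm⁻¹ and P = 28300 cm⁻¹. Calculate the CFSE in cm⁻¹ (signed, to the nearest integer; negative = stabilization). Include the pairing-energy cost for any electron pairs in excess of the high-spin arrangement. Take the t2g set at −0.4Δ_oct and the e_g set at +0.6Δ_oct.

-10080

Co is in group 9, so Co³⁺ is d⁶ (9 − 3 = 6).
With Δ_oct < P the complex is high-spin.
Filling d⁶ accordingly: t2g^4 e_g^2.
Orbital CFSE = -0.4Δ_oct = -0.4 × 25200 = -10080 cm⁻¹.
High-spin has no excess pairs, so no pairing correction applies.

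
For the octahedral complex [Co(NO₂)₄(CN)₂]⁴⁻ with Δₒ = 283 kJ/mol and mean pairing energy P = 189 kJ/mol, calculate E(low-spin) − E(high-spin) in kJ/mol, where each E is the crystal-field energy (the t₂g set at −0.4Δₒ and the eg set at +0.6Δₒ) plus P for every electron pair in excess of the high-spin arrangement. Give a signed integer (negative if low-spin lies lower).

-94

Ligand charges: 4×(-1) from NO₂⁻ and 2×(-1) from CN⁻ sum to -6; with overall charge -4, Co is +2.
Group 9 minus oxidation state +2 gives a d⁷ configuration for Co²⁺.
High-spin: t₂g⁵ eg², CFSE = -0.8Δₒ = -226 kJ/mol.
Low-spin: t₂g⁶ eg¹, orbital CFSE = -1.8Δₒ = -509 kJ/mol; plus 1 excess pair × P = +189 kJ/mol; total -320 kJ/mol.
The difference is -320 − (-226) = -94 kJ/mol, so low-spin lies lower.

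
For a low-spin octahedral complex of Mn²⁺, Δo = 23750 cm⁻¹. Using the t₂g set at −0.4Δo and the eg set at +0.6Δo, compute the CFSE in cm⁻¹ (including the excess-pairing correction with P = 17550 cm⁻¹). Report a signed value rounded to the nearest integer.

-12400

Mn sits in group 7; removing 2 electrons leaves Mn²⁺ with 7 − 2 = 5 d electrons.
Electron filling gives t₂g⁵ eg⁰.
CFSE(orbital) = 5×(-0.4Δo) + 0×(0.6Δo) = -2.0Δo; with Δo = 23750 cm⁻¹ that is -47500 cm⁻¹.
Relative to high-spin t₂g³ eg² (0 paired), the low-spin configuration has 2 additional pairs, contributing +2 × 17550 = +35100 cm⁻¹.
Net CFSE = -47500 + 35100 = -12400 cm⁻¹.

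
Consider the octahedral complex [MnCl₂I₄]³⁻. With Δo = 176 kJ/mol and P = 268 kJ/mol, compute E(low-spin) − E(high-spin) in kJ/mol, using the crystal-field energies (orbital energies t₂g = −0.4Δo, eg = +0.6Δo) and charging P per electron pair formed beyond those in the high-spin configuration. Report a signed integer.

Ligand charges: 2×(-1) from Cl⁻ and 4×(-1) from I⁻ sum to -6; with overall charge -3, Mn is +3.
Mn is in group 7, so Mn³⁺ is d⁴ (7 − 3 = 4).
In the high-spin limit (t₂g³ eg¹) the orbital term is -0.6Δo = -106 kJ/mol, with no excess pairing.
Low-spin t₂g⁴ eg⁰ gives -1.6Δo = -282 kJ/mol, but forming 1 extra pair costs 1P = 268 kJ/mol, so E(LS) = -282 + 268 = -14 kJ/mol.
E(LS) − E(HS) = -14 − (-106) = 92 kJ/mol.

92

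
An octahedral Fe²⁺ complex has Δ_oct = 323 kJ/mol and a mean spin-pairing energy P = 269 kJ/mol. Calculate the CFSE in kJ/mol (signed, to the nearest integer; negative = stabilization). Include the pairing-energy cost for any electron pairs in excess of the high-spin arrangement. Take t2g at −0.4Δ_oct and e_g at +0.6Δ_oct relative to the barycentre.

Fe sits in group 8; removing 2 electrons leaves Fe²⁺ with 8 − 2 = 6 d electrons.
With Δ_oct > P the complex is low-spin.
That gives t2g^6 e_g^0.
Orbital CFSE = -2.4Δ_oct = -2.4 × 323 = -775 kJ/mol.
Excess pairs vs high-spin: 3 − 1 = 2; pairing cost = +538 kJ/mol.
Net CFSE = -775 + 538 = -237 kJ/mol.

-237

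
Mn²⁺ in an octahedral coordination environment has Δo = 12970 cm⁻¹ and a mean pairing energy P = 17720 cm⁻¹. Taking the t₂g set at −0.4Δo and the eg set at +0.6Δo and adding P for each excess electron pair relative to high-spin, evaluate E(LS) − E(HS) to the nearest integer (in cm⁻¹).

Group 7 minus oxidation state +2 gives a d⁵ configuration for Mn²⁺.
High-spin: t₂g³ eg², CFSE = 0.0Δo = 0 cm⁻¹.
Low-spin t₂g⁵ eg⁰ gives -2.0Δo = -25940 cm⁻¹, but forming 2 extra pairs costs 2P = 35440 cm⁻¹, so E(LS) = -25940 + 35440 = 9500 cm⁻¹.
E(LS) − E(HS) = 9500 − (0) = 9500 cm⁻¹.

9500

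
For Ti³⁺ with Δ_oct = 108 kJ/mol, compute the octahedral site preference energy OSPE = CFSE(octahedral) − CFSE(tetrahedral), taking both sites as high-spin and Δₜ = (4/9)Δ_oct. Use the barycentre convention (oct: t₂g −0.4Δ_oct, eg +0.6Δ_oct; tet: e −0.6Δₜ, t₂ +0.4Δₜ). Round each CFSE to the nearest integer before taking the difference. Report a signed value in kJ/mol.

-14

Ti is in group 4, so Ti³⁺ is d¹ (4 − 3 = 1).
In an octahedral site d¹ (HS) is t₂g¹ eg⁰, giving CFSE(oct) = -0.4Δ_oct = -43 kJ/mol.
Tetrahedral: e¹ t₂⁰, CFSE = 1(−0.6) + 0(+0.4) = -0.6Δₜ = -0.6 × (4/9) × 108 = -29 kJ/mol.
Subtracting, OSPE = -43 − (-29) = -14 kJ/mol.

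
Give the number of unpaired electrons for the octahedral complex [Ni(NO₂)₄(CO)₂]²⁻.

Ligand charges: 4×(-1) from NO₂⁻ and 2×(+0) from CO sum to -4; with overall charge -2, Ni is +2.
Group 10 minus oxidation state +2 gives a d⁸ configuration for Ni²⁺.
Configuration: t2g^6 e_g^2, giving 2 unpaired electrons.

2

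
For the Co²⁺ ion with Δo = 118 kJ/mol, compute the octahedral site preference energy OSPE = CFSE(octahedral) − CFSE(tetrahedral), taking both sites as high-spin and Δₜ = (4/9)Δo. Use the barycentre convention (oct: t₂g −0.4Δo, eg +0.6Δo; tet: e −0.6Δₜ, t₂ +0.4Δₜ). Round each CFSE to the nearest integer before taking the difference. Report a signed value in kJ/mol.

-31

Group 9 minus oxidation state +2 gives a d⁷ configuration for Co²⁺.
Octahedral (high-spin): t2g^5 e_g^2, CFSE = 5(−0.4) + 2(+0.6) = -0.8Δo = -0.8 × 118 = -94 kJ/mol.
Tetrahedral e^4 t2^3 gives -1.2Δₜ = -1.2 × (4/9) × 118 = -63 kJ/mol.
Subtracting, OSPE = -94 − (-63) = -31 kJ/mol.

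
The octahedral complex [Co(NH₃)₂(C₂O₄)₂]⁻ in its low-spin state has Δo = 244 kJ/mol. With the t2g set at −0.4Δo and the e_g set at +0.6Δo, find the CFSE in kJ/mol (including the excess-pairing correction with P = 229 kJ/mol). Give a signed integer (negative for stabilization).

-128

Ligand charges: 2×(+0) from NH₃ and 2×(-2) from C₂O₄²⁻ sum to -4; with overall charge -1, Co is +3.
Co³⁺: group 9, so d-count = 9 − 3 = 6.
Electron filling gives t2g^6 e_g^0.
CFSE(orbital) = 6×(-0.4Δo) + 0×(0.6Δo) = -2.4Δo; with Δo = 244 kJ/mol that is -586 kJ/mol.
High-spin d⁶ would be t2g^4 e_g^2 with 1 pair; low-spin has 3, so 2 excess pairs cost +2P = +458 kJ/mol.
Overall CFSE = -586 + 458 = -128 kJ/mol.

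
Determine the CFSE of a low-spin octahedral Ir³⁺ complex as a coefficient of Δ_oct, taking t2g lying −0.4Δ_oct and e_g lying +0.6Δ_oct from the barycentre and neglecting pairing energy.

-2.4 Δ_oct

Group 9 minus oxidation state +3 gives a d⁶ configuration for Ir³⁺.
Configuration: t2g^6 e_g^0.
CFSE = 6(-0.4Δ_oct) + 0(0.6Δ_oct) = -2.4Δ_oct + 0.0Δ_oct = -2.4Δ_oct.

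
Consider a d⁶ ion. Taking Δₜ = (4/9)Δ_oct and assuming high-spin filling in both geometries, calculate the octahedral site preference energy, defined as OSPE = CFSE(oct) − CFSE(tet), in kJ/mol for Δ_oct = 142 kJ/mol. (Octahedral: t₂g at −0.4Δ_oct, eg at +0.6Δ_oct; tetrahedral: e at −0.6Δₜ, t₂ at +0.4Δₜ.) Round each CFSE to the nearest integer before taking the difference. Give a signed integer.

Octahedral (high-spin): t2g^4 e_g^2, CFSE = 4(−0.4) + 2(+0.6) = -0.4Δ_oct = -0.4 × 142 = -57 kJ/mol.
In a tetrahedral site the filling is e^3 t2^3: CFSE(tet) = -0.6Δₜ = -0.6 × (4/9)(142) = -38 kJ/mol.
OSPE = -57 − (-38) = -19 kJ/mol.

-19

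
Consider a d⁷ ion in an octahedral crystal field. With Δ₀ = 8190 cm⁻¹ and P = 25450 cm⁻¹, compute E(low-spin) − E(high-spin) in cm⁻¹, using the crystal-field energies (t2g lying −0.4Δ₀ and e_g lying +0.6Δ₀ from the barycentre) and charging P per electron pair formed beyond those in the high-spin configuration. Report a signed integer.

17260

In the high-spin limit (t2g^5 e_g^2) the orbital term is -0.8Δ₀ = -6552 cm⁻¹, with no excess pairing.
For low-spin the configuration is t2g^6 e_g^1: orbital energy -1.8 × 8190 = -14742 cm⁻¹, and 1 additional pair relative to high-spin adds 25450 cm⁻¹, giving 10708 cm⁻¹.
Thus E(LS) − E(HS) = 17260 cm⁻¹.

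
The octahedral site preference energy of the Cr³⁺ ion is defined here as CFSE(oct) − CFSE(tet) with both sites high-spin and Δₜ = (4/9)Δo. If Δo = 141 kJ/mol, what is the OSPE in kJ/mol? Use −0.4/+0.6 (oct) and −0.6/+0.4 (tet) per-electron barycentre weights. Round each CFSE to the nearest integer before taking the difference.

Cr³⁺: group 6, so d-count = 6 − 3 = 3.
In an octahedral site d³ (HS) is t2g^3 e_g^0, giving CFSE(oct) = -1.2Δo = -169 kJ/mol.
Tetrahedral: e^2 t2^1, CFSE = 2(−0.6) + 1(+0.4) = -0.8Δₜ = -0.8 × (4/9) × 141 = -50 kJ/mol.
OSPE = -169 − (-50) = -119 kJ/mol.

-119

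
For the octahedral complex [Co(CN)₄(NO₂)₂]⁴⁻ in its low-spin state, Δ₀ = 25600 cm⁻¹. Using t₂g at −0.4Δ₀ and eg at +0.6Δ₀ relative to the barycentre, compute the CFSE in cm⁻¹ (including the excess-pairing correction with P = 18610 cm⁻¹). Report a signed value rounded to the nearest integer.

Ligand charges: 4×(-1) from CN⁻ and 2×(-1) from NO₂⁻ sum to -6; with overall charge -4, Co is +2.
Co²⁺: group 9, so d-count = 9 − 2 = 7.
Configuration: t₂g⁶ eg¹.
The orbital stabilization is -1.8Δ₀ = -1.8 × 25600 = -46080 cm⁻¹.
Relative to high-spin t₂g⁵ eg² (2 paired), the low-spin configuration has 1 additional pair, contributing +1 × 18610 = +18610 cm⁻¹.
Overall CFSE = -46080 + 18610 = -27470 cm⁻¹.

-27470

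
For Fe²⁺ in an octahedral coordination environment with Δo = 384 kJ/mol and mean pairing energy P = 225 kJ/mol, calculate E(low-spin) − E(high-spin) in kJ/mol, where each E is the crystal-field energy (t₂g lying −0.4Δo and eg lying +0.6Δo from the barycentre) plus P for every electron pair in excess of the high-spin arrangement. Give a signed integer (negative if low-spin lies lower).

Fe²⁺: group 8, so d-count = 8 − 2 = 6.
High-spin d⁶ fills as t₂g⁴ eg² with CFSE 4(−0.4) + 2(+0.6) = -0.4Δo = -154 kJ/mol.
Low-spin: t₂g⁶ eg⁰, orbital CFSE = -2.4Δo = -922 kJ/mol; plus 2 excess pairs × P = +450 kJ/mol; total -472 kJ/mol.
The difference is -472 − (-154) = -318 kJ/mol, so low-spin lies lower.

-318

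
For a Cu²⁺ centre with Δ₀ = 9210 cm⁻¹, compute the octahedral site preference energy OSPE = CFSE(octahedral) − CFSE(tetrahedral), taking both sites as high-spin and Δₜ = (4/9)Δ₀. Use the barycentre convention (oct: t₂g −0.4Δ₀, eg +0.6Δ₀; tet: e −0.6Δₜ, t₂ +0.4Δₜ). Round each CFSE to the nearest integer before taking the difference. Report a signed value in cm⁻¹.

Group 11 minus oxidation state +2 gives a d⁹ configuration for Cu²⁺.
In an octahedral site d⁹ (HS) is t₂g⁶ eg³, giving CFSE(oct) = -0.6Δ₀ = -5526 cm⁻¹.
In a tetrahedral site the filling is e⁴ t₂⁵: CFSE(tet) = -0.4Δₜ = -0.4 × (4/9)(9210) = -1637 cm⁻¹.
OSPE = CFSE(oct) − CFSE(tet) = -5526 − (-1637) = -3889 cm⁻¹.

-3889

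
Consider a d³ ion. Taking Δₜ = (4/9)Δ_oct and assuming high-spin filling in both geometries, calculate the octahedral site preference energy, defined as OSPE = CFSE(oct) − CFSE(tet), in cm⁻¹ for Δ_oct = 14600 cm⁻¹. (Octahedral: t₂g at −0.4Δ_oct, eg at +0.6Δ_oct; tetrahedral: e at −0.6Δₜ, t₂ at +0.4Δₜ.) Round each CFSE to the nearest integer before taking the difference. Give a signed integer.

Octahedral high-spin t₂g³ eg⁰: CFSE = -1.2 × 14600 = -17520 cm⁻¹.
Tetrahedral: e² t₂¹, CFSE = 2(−0.6) + 1(+0.4) = -0.8Δₜ = -0.8 × (4/9) × 14600 = -5191 cm⁻¹.
OSPE = CFSE(oct) − CFSE(tet) = -17520 − (-5191) = -12329 cm⁻¹.

-12329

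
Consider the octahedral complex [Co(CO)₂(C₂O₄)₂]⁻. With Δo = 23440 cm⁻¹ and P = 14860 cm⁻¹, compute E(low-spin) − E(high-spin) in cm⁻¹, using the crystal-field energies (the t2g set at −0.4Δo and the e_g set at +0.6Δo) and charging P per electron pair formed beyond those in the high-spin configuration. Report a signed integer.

Ligand charges: 2×(+0) from CO and 2×(-2) from C₂O₄²⁻ sum to -4; with overall charge -1, Co is +3.
Co³⁺: group 9, so d-count = 9 − 3 = 6.
High-spin d⁶ fills as t2g^4 e_g^2 with CFSE 4(−0.4) + 2(+0.6) = -0.4Δo = -9376 cm⁻¹.
Low-spin: t2g^6 e_g^0, orbital CFSE = -2.4Δo = -56256 cm⁻¹; plus 2 excess pairs × P = +29720 cm⁻¹; total -26536 cm⁻¹.
The difference is -26536 − (-9376) = -17160 cm⁻¹, so low-spin lies lower.

-17160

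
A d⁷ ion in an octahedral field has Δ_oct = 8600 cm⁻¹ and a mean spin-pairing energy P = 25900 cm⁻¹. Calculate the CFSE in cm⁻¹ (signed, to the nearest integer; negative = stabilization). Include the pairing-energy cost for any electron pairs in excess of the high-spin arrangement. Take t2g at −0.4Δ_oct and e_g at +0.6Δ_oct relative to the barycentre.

Since Δ_oct = 8600 cm⁻¹ < P = 25900 cm⁻¹, the complex adopts the high-spin configuration.
Configuration: t2g^5 e_g^2.
Orbital CFSE = -0.8Δ_oct = -0.8 × 8600 = -6880 cm⁻¹.
High-spin has no excess pairs, so no pairing correction applies.

-6880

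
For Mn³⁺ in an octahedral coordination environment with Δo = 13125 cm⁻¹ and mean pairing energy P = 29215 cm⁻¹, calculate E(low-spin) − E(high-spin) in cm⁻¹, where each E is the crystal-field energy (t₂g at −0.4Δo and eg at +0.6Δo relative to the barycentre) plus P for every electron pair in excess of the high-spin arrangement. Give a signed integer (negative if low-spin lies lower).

Group 7 minus oxidation state +3 gives a d⁴ configuration for Mn³⁺.
High-spin d⁴ fills as t₂g³ eg¹ with CFSE 3(−0.4) + 1(+0.6) = -0.6Δo = -7875 cm⁻¹.
Low-spin: t₂g⁴ eg⁰, orbital CFSE = -1.6Δo = -21000 cm⁻¹; plus 1 excess pair × P = +29215 cm⁻¹; total 8215 cm⁻¹.
The difference is 8215 − (-7875) = 16090 cm⁻¹, so high-spin lies lower.

16090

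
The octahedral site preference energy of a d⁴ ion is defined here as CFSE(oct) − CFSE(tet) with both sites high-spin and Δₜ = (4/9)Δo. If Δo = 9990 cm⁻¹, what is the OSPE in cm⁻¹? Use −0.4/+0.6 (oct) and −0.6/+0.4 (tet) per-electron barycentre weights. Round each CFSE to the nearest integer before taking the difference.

In an octahedral site d⁴ (HS) is t₂g³ eg¹, giving CFSE(oct) = -0.6Δo = -5994 cm⁻¹.
Tetrahedral e² t₂² gives -0.4Δₜ = -0.4 × (4/9) × 9990 = -1776 cm⁻¹.
Subtracting, OSPE = -5994 − (-1776) = -4218 cm⁻¹.

-4218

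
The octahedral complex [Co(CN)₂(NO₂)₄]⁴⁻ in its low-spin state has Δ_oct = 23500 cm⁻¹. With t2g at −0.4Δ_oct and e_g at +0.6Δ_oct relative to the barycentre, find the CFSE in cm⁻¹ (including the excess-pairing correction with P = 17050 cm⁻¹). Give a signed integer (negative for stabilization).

Ligand charges: 2×(-1) from CN⁻ and 4×(-1) from NO₂⁻ sum to -6; with overall charge -4, Co is +2.
Group 9 minus oxidation state +2 gives a d⁷ configuration for Co²⁺.
The d⁷ electrons fill as t2g^6 e_g^1.
CFSE(orbital) = 6×(-0.4Δ_oct) + 1×(0.6Δ_oct) = -1.8Δ_oct; with Δ_oct = 23500 cm⁻¹ that is -42300 cm⁻¹.
High-spin d⁷ would be t2g^5 e_g^2 with 2 pairs; low-spin has 3, so 1 excess pair costs +1P = +17050 cm⁻¹.
Net CFSE = -42300 + 17050 = -25250 cm⁻¹.

-25250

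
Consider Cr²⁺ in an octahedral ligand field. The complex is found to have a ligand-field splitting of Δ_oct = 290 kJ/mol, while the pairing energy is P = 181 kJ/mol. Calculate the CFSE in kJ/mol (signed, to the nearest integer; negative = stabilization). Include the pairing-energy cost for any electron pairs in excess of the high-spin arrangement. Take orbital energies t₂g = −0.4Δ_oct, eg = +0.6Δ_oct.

-283

Group 6 minus oxidation state +2 gives a d⁴ configuration for Cr²⁺.
Δ_oct > P, so pairing is preferred: the ground state is low-spin.
That gives t₂g⁴ eg⁰.
Orbital CFSE = -1.6Δ_oct = -1.6 × 290 = -464 kJ/mol.
Excess pairs vs high-spin: 1 − 0 = 1; pairing cost = +181 kJ/mol.
Net CFSE = -464 + 181 = -283 kJ/mol.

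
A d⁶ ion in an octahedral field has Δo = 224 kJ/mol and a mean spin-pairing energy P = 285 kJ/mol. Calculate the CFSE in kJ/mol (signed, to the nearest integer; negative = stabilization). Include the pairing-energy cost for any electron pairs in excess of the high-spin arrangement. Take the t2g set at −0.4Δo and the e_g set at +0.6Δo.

-90

With Δo < P the complex is high-spin.
Configuration: t2g^4 e_g^2.
Orbital CFSE = -0.4Δo = -0.4 × 224 = -90 kJ/mol.
High-spin has no excess pairs, so no pairing correction applies.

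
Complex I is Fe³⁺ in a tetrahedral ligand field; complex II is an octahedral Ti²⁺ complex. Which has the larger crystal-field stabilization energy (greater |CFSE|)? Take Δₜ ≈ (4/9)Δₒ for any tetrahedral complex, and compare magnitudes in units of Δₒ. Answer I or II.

II

I: Group 8 minus oxidation state +3 gives a d⁵ configuration for Fe³⁺; Tetrahedral splitting is small, so the complex is high-spin; e² t₂³, CFSE = 0.0Δₜ ≈ 0.00Δₒ.
II: Group 4 minus oxidation state +2 gives a d² configuration for Ti²⁺; t2g^2 e_g^0, CFSE = -0.8Δₒ.
So II has the larger |CFSE|.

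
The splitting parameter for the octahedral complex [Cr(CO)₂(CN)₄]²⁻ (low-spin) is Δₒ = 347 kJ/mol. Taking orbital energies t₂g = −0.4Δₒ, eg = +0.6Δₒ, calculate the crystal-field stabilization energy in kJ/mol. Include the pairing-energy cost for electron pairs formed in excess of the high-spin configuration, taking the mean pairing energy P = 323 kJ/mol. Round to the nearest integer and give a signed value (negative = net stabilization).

-232

Ligand charges: 2×(+0) from CO and 4×(-1) from CN⁻ sum to -4; with overall charge -2, Cr is +2.
Cr is in group 6, so Cr²⁺ is d⁴ (6 − 2 = 4).
The d⁴ electrons fill as t₂g⁴ eg⁰.
The orbital stabilization is -1.6Δₒ = -1.6 × 347 = -555 kJ/mol.
Pairing penalty: 1 pair vs 0 in the high-spin reference → 1 extra × P = 323 kJ/mol.
Combining: -555 + 323 = -232 kJ/mol.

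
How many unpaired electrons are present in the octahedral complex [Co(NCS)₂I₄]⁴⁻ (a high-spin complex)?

3

Ligand charges: 2×(-1) from NCS⁻ and 4×(-1) from I⁻ sum to -6; with overall charge -4, Co is +2.
Co sits in group 9; removing 2 electrons leaves Co²⁺ with 9 − 2 = 7 d electrons.
Configuration: t2g^5 e_g^2, giving 3 unpaired electrons.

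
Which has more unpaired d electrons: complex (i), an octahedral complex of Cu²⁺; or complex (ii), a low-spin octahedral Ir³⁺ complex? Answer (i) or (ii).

(i): Cu is in group 11, so Cu²⁺ is d⁹ (11 − 2 = 9); t2g^6 e_g^3 → 1 unpaired.
(ii): Ir³⁺: group 9, so d-count = 9 − 3 = 6; t₂g⁶ eg⁰ → 0 unpaired.
So (i) has more unpaired electrons.

(i)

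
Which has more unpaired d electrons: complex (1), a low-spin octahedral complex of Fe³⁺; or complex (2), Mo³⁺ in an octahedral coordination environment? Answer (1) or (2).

(1): Fe is in group 8, so Fe³⁺ is d⁵ (8 − 3 = 5); t2g^5 e_g^0 → 1 unpaired.
(2): Mo sits in group 6; removing 3 electrons leaves Mo³⁺ with 6 − 3 = 3 d electrons; For octahedral d³ the high- and low-spin configurations coincide; t2g^3 e_g^0 → 3 unpaired.
So (2) has more unpaired electrons.

(2)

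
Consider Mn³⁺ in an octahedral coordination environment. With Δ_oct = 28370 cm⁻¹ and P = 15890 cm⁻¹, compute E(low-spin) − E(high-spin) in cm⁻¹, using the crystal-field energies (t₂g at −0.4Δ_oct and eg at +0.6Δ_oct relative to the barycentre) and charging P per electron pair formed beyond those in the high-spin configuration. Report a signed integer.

Mn³⁺: group 7, so d-count = 7 − 3 = 4.
High-spin d⁴ fills as t₂g³ eg¹ with CFSE 3(−0.4) + 1(+0.6) = -0.6Δ_oct = -17022 cm⁻¹.
Low-spin: t₂g⁴ eg⁰, orbital CFSE = -1.6Δ_oct = -45392 cm⁻¹; plus 1 excess pair × P = +15890 cm⁻¹; total -29502 cm⁻¹.
The difference is -29502 − (-17022) = -12480 cm⁻¹, so low-spin lies lower.

-12480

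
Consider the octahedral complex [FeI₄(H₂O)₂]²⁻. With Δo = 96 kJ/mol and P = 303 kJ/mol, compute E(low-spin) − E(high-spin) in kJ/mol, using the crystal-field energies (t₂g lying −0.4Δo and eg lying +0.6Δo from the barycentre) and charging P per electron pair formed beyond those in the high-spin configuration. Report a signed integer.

Ligand charges: 4×(-1) from I⁻ and 2×(+0) from H₂O sum to -4; with overall charge -2, Fe is +2.
Fe sits in group 8; removing 2 electrons leaves Fe²⁺ with 8 − 2 = 6 d electrons.
In the high-spin limit (t₂g⁴ eg²) the orbital term is -0.4Δo = -38 kJ/mol, with no excess pairing.
Low-spin t₂g⁶ eg⁰ gives -2.4Δo = -230 kJ/mol, but forming 2 extra pairs costs 2P = 606 kJ/mol, so E(LS) = -230 + 606 = 376 kJ/mol.
Thus E(LS) − E(HS) = 414 kJ/mol.

414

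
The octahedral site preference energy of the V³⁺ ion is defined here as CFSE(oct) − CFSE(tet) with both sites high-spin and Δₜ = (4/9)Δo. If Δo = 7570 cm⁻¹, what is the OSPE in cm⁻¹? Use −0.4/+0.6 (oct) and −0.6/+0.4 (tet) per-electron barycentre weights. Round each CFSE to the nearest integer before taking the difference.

V is in group 5, so V³⁺ is d² (5 − 3 = 2).
Octahedral (high-spin): t2g^2 e_g^0, CFSE = 2(−0.4) + 0(+0.6) = -0.8Δo = -0.8 × 7570 = -6056 cm⁻¹.
Tetrahedral e^2 t2^0 gives -1.2Δₜ = -1.2 × (4/9) × 7570 = -4037 cm⁻¹.
Subtracting, OSPE = -6056 − (-4037) = -2019 cm⁻¹.

-2019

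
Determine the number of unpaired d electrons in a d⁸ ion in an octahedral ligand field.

2

Configuration: t₂g⁶ eg², giving 2 unpaired electrons.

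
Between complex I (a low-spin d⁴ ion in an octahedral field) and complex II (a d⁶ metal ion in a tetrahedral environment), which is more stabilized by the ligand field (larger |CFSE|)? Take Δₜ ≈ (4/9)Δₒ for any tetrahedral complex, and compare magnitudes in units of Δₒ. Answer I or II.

I

I: t2g^4 e_g^0, CFSE = -1.6Δₒ.
II: Tetrahedral fields are weak (Δₜ ≈ 4/9 Δₒ), so electrons fill high-spin; e^3 t2^3, CFSE = -0.6Δₜ ≈ -0.27Δₒ.
So I has the larger |CFSE|.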